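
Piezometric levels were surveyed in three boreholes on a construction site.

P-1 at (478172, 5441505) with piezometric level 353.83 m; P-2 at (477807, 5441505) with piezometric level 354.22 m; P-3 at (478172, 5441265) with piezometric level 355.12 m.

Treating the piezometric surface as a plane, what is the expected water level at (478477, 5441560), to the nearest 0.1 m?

353.2 m

∂h/∂x = (354.22 − 353.83) / (477807 − 478172) = -0.001068
∂h/∂y = (355.12 − 353.83) / (5441265 − 5441505) = -0.005375
h(478477, 5441560) = 353.83 + (-0.001068)·(305) + (-0.005375)·(55) = 353.83 -0.326 -0.296 = 353.208 m.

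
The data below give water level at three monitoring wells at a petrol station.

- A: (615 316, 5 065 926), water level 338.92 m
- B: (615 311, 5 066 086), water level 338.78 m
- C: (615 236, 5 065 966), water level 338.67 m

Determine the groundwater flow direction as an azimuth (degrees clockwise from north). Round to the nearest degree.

Differences from A: to B (Δx, Δy, Δh) = (-5, 160, -0.14); to C = (-80, 40, -0.25).
Solve a·Δx + b·Δy = Δh: det = (-5)·40 − (-80)·160 = 12600.
∂h/∂x = [(-0.14)·40 − (-0.25)·160] / 12600 = +0.002730
∂h/∂y = [(-5)·(-0.25) − (-80)·(-0.14)] / 12600 = -0.0007897
Flow direction (−∇h) has components (-0.002730 E, +0.0007897 N).
Azimuth = atan2(E, N) = atan2(-0.002730, +0.0007897) = 286.1° ≈ 286°.

286°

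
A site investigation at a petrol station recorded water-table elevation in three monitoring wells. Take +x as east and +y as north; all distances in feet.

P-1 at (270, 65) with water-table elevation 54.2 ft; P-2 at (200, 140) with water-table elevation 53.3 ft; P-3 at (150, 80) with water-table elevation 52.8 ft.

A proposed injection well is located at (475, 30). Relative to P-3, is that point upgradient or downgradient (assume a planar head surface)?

upgradient

Taking P-1 as reference: P-2−P-1 = (-70, 75, -0.9); P-3−P-1 = (-120, 15, -1.4).
Determinant of the coordinate differences = (-70)·15 − (-120)·75 = 7950.
∂h/∂x = [(-0.9)·15 − (-1.4)·75] / 7950 = +0.01151
∂h/∂y = [(-70)·(-1.4) − (-120)·(-0.9)] / 7950 = -0.001258
Head at (475, 30) = 54.2 + (+0.01151)·(205) + (-0.001258)·(-35) = 56.60 ft.
That is higher than the 52.8 ft at P-3, so the point is upgradient.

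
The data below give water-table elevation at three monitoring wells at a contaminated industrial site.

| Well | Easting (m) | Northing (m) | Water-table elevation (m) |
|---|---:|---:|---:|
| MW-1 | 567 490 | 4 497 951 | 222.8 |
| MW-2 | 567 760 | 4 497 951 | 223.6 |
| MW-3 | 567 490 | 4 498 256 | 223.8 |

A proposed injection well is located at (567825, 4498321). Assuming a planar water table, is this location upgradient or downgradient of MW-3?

∂h/∂x = (223.6 − 222.8) / (567760 − 567490) = +0.002963
∂h/∂y = (223.8 − 222.8) / (4498256 − 4497951) = +0.003279
Head at (567825, 4498321) = 222.8 + (+0.002963)·(335) + (+0.003279)·(370) = 225.01 m.
That is higher than the 223.8 m at MW-3, so the point is upgradient.

upgradient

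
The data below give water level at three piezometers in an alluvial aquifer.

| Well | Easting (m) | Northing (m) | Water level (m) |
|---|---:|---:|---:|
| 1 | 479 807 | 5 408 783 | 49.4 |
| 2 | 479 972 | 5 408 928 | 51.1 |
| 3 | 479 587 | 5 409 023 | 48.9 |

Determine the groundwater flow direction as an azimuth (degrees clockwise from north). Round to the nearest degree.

Taking 1 as reference: 2−1 = (165, 145, +1.7); 3−1 = (-220, 240, -0.5).
Determinant of the coordinate differences = 165·240 − (-220)·145 = 71500.
∂h/∂x = [(+1.7)·240 − (-0.5)·145] / 71500 = +0.006720
∂h/∂y = [165·(-0.5) − (-220)·(+1.7)] / 71500 = +0.004077
Flow direction (−∇h) has components (-0.006720 E, -0.004077 N).
Azimuth = atan2(E, N) = atan2(-0.006720, -0.004077) = 238.8° ≈ 239°.

239°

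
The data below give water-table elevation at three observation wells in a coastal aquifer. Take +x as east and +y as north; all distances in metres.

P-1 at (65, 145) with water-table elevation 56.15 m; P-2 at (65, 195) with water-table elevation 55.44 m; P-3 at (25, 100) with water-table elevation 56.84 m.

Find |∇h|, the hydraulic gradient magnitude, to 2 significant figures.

0.014

Taking P-1 as reference: P-2−P-1 = (0, 50, -0.71); P-3−P-1 = (-40, -45, +0.69).
Determinant of the coordinate differences = 0·(-45) − (-40)·50 = 2000.
∂h/∂x = [(-0.71)·(-45) − (+0.69)·50] / 2000 = -0.001275
∂h/∂y = [0·(+0.69) − (-40)·(-0.71)] / 2000 = -0.01420
|∇h| = √(-0.001275² + -0.01420²) = 0.01426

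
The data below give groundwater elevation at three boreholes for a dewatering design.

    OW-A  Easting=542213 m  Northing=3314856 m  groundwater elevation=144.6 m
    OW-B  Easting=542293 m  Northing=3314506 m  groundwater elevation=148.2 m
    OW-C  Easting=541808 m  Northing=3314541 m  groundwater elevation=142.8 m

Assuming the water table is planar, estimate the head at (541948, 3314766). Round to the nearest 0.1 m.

142.5 m

Differences from OW-A: to OW-B (Δx, Δy, Δh) = (80, -350, +3.6); to OW-C = (-405, -315, -1.8).
Determinant of the coordinate differences = 80·(-315) − (-405)·(-350) = -166950.
∂h/∂x = [(+3.6)·(-315) − (-1.8)·(-350)] / -166950 = +0.01057
∂h/∂y = [80·(-1.8) − (-405)·(+3.6)] / -166950 = -0.007871
h(541948, 3314766) = 144.6 + (+0.01057)·(-265) + (-0.007871)·(-90) = 144.6 -2.800 +0.708 = 142.508 m.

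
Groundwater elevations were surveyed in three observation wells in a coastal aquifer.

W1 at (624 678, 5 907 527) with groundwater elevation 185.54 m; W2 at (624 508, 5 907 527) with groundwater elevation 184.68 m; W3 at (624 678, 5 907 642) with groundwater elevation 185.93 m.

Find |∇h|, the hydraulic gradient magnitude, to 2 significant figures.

∂h/∂x = (184.68 − 185.54) / (624508 − 624678) = +0.005059
∂h/∂y = (185.93 − 185.54) / (5907642 − 5907527) = +0.003391
|∇h| = √(0.005059² + 0.003391²) = 0.00609

0.0061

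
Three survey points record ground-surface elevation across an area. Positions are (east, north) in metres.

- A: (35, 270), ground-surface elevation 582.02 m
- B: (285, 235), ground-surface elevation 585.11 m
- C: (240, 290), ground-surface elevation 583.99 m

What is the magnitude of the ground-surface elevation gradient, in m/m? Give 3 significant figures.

Three-point gradient (reference A): Δ to B = (250, -35, +3.09), Δ to C = (205, 20, +1.97).
∂z/∂x = +0.01074, ∂z/∂y = -0.01158 (det = 12175).
|∇f| = √(0.01074² + -0.01158²) = 0.01579 m/m

0.0158 m/m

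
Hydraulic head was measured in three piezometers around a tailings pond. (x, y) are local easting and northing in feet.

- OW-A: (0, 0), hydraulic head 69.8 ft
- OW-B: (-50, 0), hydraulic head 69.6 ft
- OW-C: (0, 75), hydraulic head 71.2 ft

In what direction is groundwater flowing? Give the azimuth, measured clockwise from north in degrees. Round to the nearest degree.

192°

∂h/∂x = (69.6 − 69.8) / (-50 − 0) = +0.004000
∂h/∂y = (71.2 − 69.8) / (75 − 0) = +0.01867
Flow direction (−∇h) has components (-0.004000 E, -0.01867 N).
Azimuth = atan2(E, N) = atan2(-0.004000, -0.01867) = 192.1° ≈ 192°.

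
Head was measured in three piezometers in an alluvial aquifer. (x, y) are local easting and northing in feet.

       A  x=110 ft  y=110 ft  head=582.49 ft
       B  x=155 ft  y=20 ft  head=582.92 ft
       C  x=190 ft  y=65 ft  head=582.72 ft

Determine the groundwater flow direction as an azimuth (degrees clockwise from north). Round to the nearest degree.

357°

Taking A as reference: B−A = (45, -90, +0.43); C−A = (80, -45, +0.23).
Determinant of the coordinate differences = 45·(-45) − 80·(-90) = 5175.
∂h/∂x = [(+0.43)·(-45) − (+0.23)·(-90)] / 5175 = +0.0002609
∂h/∂y = [45·(+0.23) − 80·(+0.43)] / 5175 = -0.004647
Flow direction (−∇h) has components (-0.0002609 E, +0.004647 N).
Azimuth = atan2(E, N) = atan2(-0.0002609, +0.004647) = 356.8° ≈ 357°.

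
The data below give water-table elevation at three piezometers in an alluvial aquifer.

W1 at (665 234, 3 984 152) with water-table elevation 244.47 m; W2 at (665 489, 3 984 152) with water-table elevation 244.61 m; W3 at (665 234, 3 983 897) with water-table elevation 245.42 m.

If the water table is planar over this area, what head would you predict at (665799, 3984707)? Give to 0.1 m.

∂h/∂x = (244.61 − 244.47) / (665489 − 665234) = +0.0005490
∂h/∂y = (245.42 − 244.47) / (3983897 − 3984152) = -0.003725
h(665799, 3984707) = 244.47 + (+0.0005490)·(565) + (-0.003725)·(555) = 244.47 +0.310 -2.068 = 242.713 m.

242.7 m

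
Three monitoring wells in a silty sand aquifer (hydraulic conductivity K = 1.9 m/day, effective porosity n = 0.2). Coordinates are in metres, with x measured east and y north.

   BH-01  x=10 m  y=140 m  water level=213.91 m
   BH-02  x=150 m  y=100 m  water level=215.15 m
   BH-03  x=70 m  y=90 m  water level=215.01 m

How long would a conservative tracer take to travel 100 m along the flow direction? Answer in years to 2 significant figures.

1.6 years

With h = a·x + b·y + c and BH-01 as origin, the differences give:
  140·a + (-40)·b = +1.24
  60·a + (-50)·b = +1.10
Eliminate b (×(-50) and ×(-40), subtract): -4600·a = -18.000 → a = ∂h/∂x = +0.003913
Back-substitute: b = ∂h/∂y = -0.01730.
|∇h| = √(0.003913² + -0.01730²) = 0.01774
Seepage velocity v = K·i/n = 1.9 × 0.01774 / 0.2 = 0.1685 m/day.
t = 100 / 0.1685 = 593.5 days = 1.62 years.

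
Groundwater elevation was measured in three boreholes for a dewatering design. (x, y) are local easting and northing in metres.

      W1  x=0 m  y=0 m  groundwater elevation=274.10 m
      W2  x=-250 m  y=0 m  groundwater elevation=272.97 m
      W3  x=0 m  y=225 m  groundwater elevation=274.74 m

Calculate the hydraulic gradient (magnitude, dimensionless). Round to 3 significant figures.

∂h/∂x = (272.97 − 274.10) / (-250 − 0) = +0.004520
∂h/∂y = (274.74 − 274.10) / (225 − 0) = +0.002844
|∇h| = √(0.004520² + 0.002844²) = 0.00534

0.00534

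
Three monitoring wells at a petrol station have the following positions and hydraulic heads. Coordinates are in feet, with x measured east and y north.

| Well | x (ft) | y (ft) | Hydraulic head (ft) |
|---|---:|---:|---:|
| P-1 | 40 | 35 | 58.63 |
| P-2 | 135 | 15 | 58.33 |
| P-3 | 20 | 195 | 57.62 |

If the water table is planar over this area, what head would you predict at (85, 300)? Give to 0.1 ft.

56.6 ft

With h = a·x + b·y + c and P-1 as origin, the differences give:
  95·a + (-20)·b = -0.30
  (-20)·a + 160·b = -1.01
Eliminate b (×160 and ×(-20), subtract): 14800·a = -68.200 → a = ∂h/∂x = -0.004608
Back-substitute: b = ∂h/∂y = -0.006889.
h(85, 300) = 58.63 + (-0.004608)·(45) + (-0.006889)·(265) = 58.63 -0.207 -1.825 = 56.597 ft.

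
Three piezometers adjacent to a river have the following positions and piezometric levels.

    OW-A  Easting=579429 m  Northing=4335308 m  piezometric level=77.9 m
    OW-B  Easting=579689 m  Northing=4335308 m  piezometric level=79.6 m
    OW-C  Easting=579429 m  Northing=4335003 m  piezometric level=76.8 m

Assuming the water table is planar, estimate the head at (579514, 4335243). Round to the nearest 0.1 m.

78.2 m

∂h/∂x = (79.6 − 77.9) / (579689 − 579429) = +0.006538
∂h/∂y = (76.8 − 77.9) / (4335003 − 4335308) = +0.003607
h(579514, 4335243) = 77.9 + (+0.006538)·(85) + (+0.003607)·(-65) = 77.9 +0.556 -0.234 = 78.221 m.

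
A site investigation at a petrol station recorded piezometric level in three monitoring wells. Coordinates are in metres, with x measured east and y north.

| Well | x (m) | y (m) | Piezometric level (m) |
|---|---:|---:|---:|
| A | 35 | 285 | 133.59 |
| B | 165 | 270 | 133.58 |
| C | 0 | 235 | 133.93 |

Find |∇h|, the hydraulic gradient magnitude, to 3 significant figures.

With h = a·x + b·y + c and A as origin, the differences give:
  130·a + (-15)·b = -0.01
  (-35)·a + (-50)·b = +0.34
Eliminate b (×(-50) and ×(-15), subtract): -7025·a = 5.600 → a = ∂h/∂x = -0.0007972
Back-substitute: b = ∂h/∂y = -0.006242.
|∇h| = √(-0.0007972² + -0.006242²) = 0.006293

0.00629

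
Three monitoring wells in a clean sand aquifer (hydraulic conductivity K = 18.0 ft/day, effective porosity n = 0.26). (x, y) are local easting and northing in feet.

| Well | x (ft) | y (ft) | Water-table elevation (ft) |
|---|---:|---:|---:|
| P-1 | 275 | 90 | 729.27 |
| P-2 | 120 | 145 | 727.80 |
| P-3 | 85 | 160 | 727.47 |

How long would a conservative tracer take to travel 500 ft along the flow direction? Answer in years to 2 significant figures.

2.0 years

Taking P-1 as reference: P-2−P-1 = (-155, 55, -1.47); P-3−P-1 = (-190, 70, -1.80).
Solve a·Δx + b·Δy = Δh: det = (-155)·70 − (-190)·55 = -400.
∂h/∂x = [(-1.47)·70 − (-1.80)·55] / -400 = +0.009750
∂h/∂y = [(-155)·(-1.80) − (-190)·(-1.47)] / -400 = +0.0007500
|∇h| = √(0.009750² + 0.0007500²) = 0.009779
Seepage velocity v = K·i/n = 18.0 × 0.009779 / 0.26 = 0.677 ft/day.
t = 500 / 0.677 = 738.6 days = 2.02 years.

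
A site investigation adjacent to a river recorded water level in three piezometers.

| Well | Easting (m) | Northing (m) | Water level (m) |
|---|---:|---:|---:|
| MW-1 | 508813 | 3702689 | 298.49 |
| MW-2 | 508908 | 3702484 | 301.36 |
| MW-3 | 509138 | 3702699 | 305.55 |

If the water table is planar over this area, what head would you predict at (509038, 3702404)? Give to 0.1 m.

With h = a·x + b·y + c and MW-1 as origin, the differences give:
  95·a + (-205)·b = +2.87
  325·a + 10·b = +7.06
Eliminate b (×10 and ×(-205), subtract): 67575·a = 1476.000 → a = ∂h/∂x = +0.02184
Back-substitute: b = ∂h/∂y = -0.003878.
h(509038, 3702404) = 298.49 + (+0.02184)·(225) + (-0.003878)·(-285) = 298.49 +4.915 +1.105 = 304.510 m.

304.5 m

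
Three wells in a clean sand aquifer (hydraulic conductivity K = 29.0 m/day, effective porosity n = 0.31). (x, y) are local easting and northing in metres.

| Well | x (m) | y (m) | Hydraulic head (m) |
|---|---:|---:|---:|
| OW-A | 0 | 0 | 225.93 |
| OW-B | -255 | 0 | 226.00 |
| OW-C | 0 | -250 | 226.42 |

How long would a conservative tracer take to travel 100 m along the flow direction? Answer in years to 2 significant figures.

1.5 years

∂h/∂x = (226.00 − 225.93) / (-255 − 0) = -0.0002745
∂h/∂y = (226.42 − 225.93) / (-250 − 0) = -0.001960
|∇h| = √(-0.0002745² + -0.001960²) = 0.001979
Seepage velocity v = K·i/n = 29.0 × 0.001979 / 0.31 = 0.1851 m/day.
t = 100 / 0.1851 = 540.2 days = 1.48 years.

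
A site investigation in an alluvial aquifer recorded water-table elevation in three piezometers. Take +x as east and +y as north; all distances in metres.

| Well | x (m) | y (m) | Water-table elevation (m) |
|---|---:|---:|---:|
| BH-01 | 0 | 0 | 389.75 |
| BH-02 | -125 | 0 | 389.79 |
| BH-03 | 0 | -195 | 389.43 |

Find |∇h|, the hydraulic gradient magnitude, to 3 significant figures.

∂h/∂x = (389.79 − 389.75) / (-125 − 0) = -0.0003200
∂h/∂y = (389.43 − 389.75) / (-195 − 0) = +0.001641
|∇h| = √(-0.0003200² + 0.001641²) = 0.001672

0.00167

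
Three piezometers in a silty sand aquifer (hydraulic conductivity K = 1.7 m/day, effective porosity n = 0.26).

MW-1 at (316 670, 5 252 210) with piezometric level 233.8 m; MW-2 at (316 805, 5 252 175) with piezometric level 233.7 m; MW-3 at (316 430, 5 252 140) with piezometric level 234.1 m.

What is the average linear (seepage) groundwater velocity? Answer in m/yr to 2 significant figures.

With h = a·x + b·y + c and MW-1 as origin, the differences give:
  135·a + (-35)·b = -0.1
  (-240)·a + (-70)·b = +0.3
Eliminate b (×(-70) and ×(-35), subtract): -17850·a = 17.50 → a = ∂h/∂x = -0.0009804
Back-substitute: b = ∂h/∂y = -0.0009244.
|∇h| = √(-0.0009804² + -0.0009244²) = 0.001347
Seepage velocity v = K·i/n = 1.7 × 0.001347 / 0.26 = 0.008807 m/day = 3.217 m/yr.

3.2 m/yr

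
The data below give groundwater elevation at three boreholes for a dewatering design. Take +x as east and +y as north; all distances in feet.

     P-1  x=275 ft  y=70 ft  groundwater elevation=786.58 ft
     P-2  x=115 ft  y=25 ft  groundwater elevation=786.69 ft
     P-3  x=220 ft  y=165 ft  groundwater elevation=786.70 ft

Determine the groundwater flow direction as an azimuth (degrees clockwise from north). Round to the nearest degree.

130°

Three-point gradient (reference P-1): Δ to P-2 = (-160, -45, +0.11), Δ to P-3 = (-55, 95, +0.12).
∂h/∂x = -0.0008967, ∂h/∂y = +0.0007440 (det = -17675).
Flow direction (−∇h) has components (+0.0008967 E, -0.0007440 N).
Azimuth = atan2(E, N) = atan2(+0.0008967, -0.0007440) = 129.7° ≈ 130°.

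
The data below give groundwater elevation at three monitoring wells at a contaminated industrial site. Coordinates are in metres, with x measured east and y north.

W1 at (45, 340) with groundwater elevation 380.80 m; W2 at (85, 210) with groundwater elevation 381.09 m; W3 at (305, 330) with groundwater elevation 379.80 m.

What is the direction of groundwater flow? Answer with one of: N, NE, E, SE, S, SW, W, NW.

Taking W1 as reference: W2−W1 = (40, -130, +0.29); W3−W1 = (260, -10, -1.00).
Solve a·Δx + b·Δy = Δh: det = 40·(-10) − 260·(-130) = 33400.
∂h/∂x = [(+0.29)·(-10) − (-1.00)·(-130)] / 33400 = -0.003979
∂h/∂y = [40·(-1.00) − 260·(+0.29)] / 33400 = -0.003455
Flow = −∇h = (+0.003979 east, +0.003455 north), which points northeast.

NE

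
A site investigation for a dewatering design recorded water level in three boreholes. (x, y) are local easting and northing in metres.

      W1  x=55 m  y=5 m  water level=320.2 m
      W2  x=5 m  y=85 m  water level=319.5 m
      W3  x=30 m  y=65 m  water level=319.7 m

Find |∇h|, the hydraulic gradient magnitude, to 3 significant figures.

0.00776

With h = a·x + b·y + c and W1 as origin, the differences give:
  (-50)·a + 80·b = -0.7
  (-25)·a + 60·b = -0.5
Eliminate b (×60 and ×80, subtract): -1000·a = -2.00 → a = ∂h/∂x = +0.002000
Back-substitute: b = ∂h/∂y = -0.007500.
|∇h| = √(0.002000² + -0.007500²) = 0.007762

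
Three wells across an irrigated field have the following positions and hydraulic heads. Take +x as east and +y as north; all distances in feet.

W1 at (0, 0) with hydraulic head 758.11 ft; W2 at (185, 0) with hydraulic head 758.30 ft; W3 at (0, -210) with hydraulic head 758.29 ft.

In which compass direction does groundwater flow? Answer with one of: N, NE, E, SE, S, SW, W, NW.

∂h/∂x = (758.30 − 758.11) / (185 − 0) = +0.001027
∂h/∂y = (758.29 − 758.11) / (-210 − 0) = -0.0008571
Flow = −∇h = (-0.001027 east, +0.0008571 north), which points northwest.

NW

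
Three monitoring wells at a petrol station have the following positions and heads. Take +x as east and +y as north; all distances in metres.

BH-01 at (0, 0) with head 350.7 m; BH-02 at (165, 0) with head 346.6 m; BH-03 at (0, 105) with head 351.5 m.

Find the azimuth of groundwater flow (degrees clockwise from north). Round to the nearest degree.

∂h/∂x = (346.6 − 350.7) / (165 − 0) = -0.02485
∂h/∂y = (351.5 − 350.7) / (105 − 0) = +0.007619
Flow direction (−∇h) has components (+0.02485 E, -0.007619 N).
Azimuth = atan2(E, N) = atan2(+0.02485, -0.007619) = 107.0° ≈ 107°.

107°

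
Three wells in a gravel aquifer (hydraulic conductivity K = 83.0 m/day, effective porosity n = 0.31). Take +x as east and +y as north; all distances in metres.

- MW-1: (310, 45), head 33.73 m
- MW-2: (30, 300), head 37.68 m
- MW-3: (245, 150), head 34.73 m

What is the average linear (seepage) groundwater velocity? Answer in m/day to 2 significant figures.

3.4 m/day

Differences from MW-1: to MW-2 (Δx, Δy, Δh) = (-280, 255, +3.95); to MW-3 = (-65, 105, +1.00).
Determinant of the coordinate differences = (-280)·105 − (-65)·255 = -12825.
∂h/∂x = [(+3.95)·105 − (+1.00)·255] / -12825 = -0.01246
∂h/∂y = [(-280)·(+1.00) − (-65)·(+3.95)] / -12825 = +0.001813
|∇h| = √(-0.01246² + 0.001813²) = 0.01259
Seepage velocity v = K·i/n = 83.0 × 0.01259 / 0.31 = 3.371 m/day.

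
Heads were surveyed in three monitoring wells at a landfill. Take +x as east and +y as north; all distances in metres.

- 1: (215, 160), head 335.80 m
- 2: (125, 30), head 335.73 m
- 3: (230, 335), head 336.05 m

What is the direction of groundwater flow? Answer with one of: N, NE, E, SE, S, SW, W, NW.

SE

Taking 1 as reference: 2−1 = (-90, -130, -0.07); 3−1 = (15, 175, +0.25).
Determinant of the coordinate differences = (-90)·175 − 15·(-130) = -13800.
∂h/∂x = [(-0.07)·175 − (+0.25)·(-130)] / -13800 = -0.001467
∂h/∂y = [(-90)·(+0.25) − 15·(-0.07)] / -13800 = +0.001554
Flow = −∇h = (+0.001467 east, -0.001554 north), which points southeast.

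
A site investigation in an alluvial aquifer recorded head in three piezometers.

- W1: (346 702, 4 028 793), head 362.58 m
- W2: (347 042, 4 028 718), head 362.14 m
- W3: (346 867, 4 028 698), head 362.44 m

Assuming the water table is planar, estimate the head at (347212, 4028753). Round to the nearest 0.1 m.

With h = a·x + b·y + c and W1 as origin, the differences give:
  340·a + (-75)·b = -0.44
  165·a + (-95)·b = -0.14
Eliminate b (×(-95) and ×(-75), subtract): -19925·a = 31.300 → a = ∂h/∂x = -0.001571
Back-substitute: b = ∂h/∂y = -0.001255.
h(347212, 4028753) = 362.58 + (-0.001571)·(510) + (-0.001255)·(-40) = 362.58 -0.801 +0.050 = 361.829 m.

361.8 m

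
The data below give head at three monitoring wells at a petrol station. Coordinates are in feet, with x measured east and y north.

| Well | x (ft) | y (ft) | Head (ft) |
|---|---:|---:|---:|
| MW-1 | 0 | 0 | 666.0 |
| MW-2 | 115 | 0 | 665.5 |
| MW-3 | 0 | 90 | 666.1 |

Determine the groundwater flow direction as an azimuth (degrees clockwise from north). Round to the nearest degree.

∂h/∂x = (665.5 − 666.0) / (115 − 0) = -0.004348
∂h/∂y = (666.1 − 666.0) / (90 − 0) = +0.001111
Flow direction (−∇h) has components (+0.004348 E, -0.001111 N).
Azimuth = atan2(E, N) = atan2(+0.004348, -0.001111) = 104.3° ≈ 104°.

104°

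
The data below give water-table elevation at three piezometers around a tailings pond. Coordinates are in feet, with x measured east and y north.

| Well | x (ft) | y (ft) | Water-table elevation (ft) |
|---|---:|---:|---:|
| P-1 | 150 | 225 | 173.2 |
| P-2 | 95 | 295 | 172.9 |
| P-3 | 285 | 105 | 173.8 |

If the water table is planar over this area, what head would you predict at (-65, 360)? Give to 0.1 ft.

172.4 ft

With h = a·x + b·y + c and P-1 as origin, the differences give:
  (-55)·a + 70·b = -0.3
  135·a + (-120)·b = +0.6
Eliminate b (×(-120) and ×70, subtract): -2850·a = -6.00 → a = ∂h/∂x = +0.002105
Back-substitute: b = ∂h/∂y = -0.002632.
h(-65, 360) = 173.2 + (+0.002105)·(-215) + (-0.002632)·(135) = 173.2 -0.453 -0.355 = 172.392 ft.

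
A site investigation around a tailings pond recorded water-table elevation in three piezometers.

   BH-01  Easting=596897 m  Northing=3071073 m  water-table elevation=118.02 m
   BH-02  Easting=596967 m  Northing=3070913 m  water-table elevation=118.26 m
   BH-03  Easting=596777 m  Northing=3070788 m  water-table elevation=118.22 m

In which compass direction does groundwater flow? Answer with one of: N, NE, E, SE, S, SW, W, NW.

Differences from BH-01: to BH-02 (Δx, Δy, Δh) = (70, -160, +0.24); to BH-03 = (-120, -285, +0.20).
Solve a·Δx + b·Δy = Δh: det = 70·(-285) − (-120)·(-160) = -39150.
∂h/∂x = [(+0.24)·(-285) − (+0.20)·(-160)] / -39150 = +0.0009298
∂h/∂y = [70·(+0.20) − (-120)·(+0.24)] / -39150 = -0.001093
Flow = −∇h = (-0.0009298 east, +0.001093 north), which points northwest.

NW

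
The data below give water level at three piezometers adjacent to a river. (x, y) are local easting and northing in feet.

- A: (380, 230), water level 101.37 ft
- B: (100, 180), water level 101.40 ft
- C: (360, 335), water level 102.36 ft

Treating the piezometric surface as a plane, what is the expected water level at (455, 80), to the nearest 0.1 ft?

99.9 ft

Three-point gradient (reference A): Δ to B = (-280, -50, +0.03), Δ to C = (-20, 105, +0.99).
∂h/∂x = -0.001732, ∂h/∂y = +0.009099 (det = -30400).
h(455, 80) = 101.37 + (-0.001732)·(75) + (+0.009099)·(-150) = 101.37 -0.130 -1.365 = 99.875 ft.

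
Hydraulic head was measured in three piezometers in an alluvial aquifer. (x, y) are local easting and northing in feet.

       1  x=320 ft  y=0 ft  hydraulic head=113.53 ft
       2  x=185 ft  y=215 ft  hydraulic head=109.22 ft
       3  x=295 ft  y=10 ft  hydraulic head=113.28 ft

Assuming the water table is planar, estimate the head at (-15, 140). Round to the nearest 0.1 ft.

110.1 ft

Differences from 1: to 2 (Δx, Δy, Δh) = (-135, 215, -4.31); to 3 = (-25, 10, -0.25).
Determinant of the coordinate differences = (-135)·10 − (-25)·215 = 4025.
∂h/∂x = [(-4.31)·10 − (-0.25)·215] / 4025 = +0.002646
∂h/∂y = [(-135)·(-0.25) − (-25)·(-4.31)] / 4025 = -0.01839
h(-15, 140) = 113.53 + (+0.002646)·(-335) + (-0.01839)·(140) = 113.53 -0.886 -2.574 = 110.070 ft.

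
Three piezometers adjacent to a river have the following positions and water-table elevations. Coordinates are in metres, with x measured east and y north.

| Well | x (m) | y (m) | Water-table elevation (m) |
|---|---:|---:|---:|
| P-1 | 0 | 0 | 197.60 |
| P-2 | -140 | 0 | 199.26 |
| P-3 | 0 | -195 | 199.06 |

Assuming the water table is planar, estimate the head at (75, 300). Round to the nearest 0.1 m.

∂h/∂x = (199.26 − 197.60) / (-140 − 0) = -0.01186
∂h/∂y = (199.06 − 197.60) / (-195 − 0) = -0.007487
h(75, 300) = 197.60 + (-0.01186)·(75) + (-0.007487)·(300) = 197.60 -0.889 -2.246 = 194.465 m.

194.5 m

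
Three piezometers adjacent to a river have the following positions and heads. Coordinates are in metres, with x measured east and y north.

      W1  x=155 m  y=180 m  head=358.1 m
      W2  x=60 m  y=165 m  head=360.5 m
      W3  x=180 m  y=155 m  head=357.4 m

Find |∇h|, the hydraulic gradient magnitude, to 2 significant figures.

0.026

With h = a·x + b·y + c and W1 as origin, the differences give:
  (-95)·a + (-15)·b = +2.4
  25·a + (-25)·b = -0.7
Eliminate b (×(-25) and ×(-15), subtract): 2750·a = -70.50 → a = ∂h/∂x = -0.02564
Back-substitute: b = ∂h/∂y = +0.002364.
|∇h| = √(-0.02564² + 0.002364²) = 0.02575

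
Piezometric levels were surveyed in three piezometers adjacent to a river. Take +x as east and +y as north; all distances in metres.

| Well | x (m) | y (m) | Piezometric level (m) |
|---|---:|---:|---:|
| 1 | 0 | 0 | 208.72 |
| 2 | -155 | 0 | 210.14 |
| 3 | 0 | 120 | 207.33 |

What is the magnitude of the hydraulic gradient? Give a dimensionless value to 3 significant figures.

∂h/∂x = (210.14 − 208.72) / (-155 − 0) = -0.009161
∂h/∂y = (207.33 − 208.72) / (120 − 0) = -0.01158
|∇h| = √(-0.009161² + -0.01158²) = 0.01477

0.0148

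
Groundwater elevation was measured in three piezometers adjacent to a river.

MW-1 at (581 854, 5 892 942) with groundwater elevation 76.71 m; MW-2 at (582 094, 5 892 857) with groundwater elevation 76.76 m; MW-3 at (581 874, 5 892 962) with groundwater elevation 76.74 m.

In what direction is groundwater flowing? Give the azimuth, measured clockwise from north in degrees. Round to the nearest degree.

210°

With h = a·x + b·y + c and MW-1 as origin, the differences give:
  240·a + (-85)·b = +0.05
  20·a + 20·b = +0.03
Eliminate b (×20 and ×(-85), subtract): 6500·a = 3.550 → a = ∂h/∂x = +0.0005462
Back-substitute: b = ∂h/∂y = +0.0009538.
Flow direction (−∇h) has components (-0.0005462 E, -0.0009538 N).
Azimuth = atan2(E, N) = atan2(-0.0005462, -0.0009538) = 209.8° ≈ 210°.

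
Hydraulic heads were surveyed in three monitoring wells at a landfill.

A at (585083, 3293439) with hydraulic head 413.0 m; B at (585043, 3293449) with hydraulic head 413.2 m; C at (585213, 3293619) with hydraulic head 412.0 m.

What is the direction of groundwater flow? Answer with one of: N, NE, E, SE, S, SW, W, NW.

Taking A as reference: B−A = (-40, 10, +0.2); C−A = (130, 180, -1.0).
Solve a·Δx + b·Δy = Δh: det = (-40)·180 − 130·10 = -8500.
∂h/∂x = [(+0.2)·180 − (-1.0)·10] / -8500 = -0.005412
∂h/∂y = [(-40)·(-1.0) − 130·(+0.2)] / -8500 = -0.001647
Flow = −∇h = (+0.005412 east, +0.001647 north), which points east.

E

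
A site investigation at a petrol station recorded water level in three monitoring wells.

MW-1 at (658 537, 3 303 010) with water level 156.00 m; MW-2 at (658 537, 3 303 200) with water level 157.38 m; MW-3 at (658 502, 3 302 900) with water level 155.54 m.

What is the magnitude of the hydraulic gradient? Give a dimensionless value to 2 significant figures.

Differences from MW-1: to MW-2 (Δx, Δy, Δh) = (0, 190, +1.38); to MW-3 = (-35, -110, -0.46).
Solve a·Δx + b·Δy = Δh: det = 0·(-110) − (-35)·190 = 6650.
∂h/∂x = [(+1.38)·(-110) − (-0.46)·190] / 6650 = -0.009684
∂h/∂y = [0·(-0.46) − (-35)·(+1.38)] / 6650 = +0.007263
|∇h| = √(-0.009684² + 0.007263²) = 0.0121

0.012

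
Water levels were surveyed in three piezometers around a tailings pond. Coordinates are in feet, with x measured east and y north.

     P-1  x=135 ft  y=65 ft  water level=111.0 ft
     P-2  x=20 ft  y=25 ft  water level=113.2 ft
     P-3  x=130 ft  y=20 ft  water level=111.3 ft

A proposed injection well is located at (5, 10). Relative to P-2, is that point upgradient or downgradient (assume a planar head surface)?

Differences from P-1: to P-2 (Δx, Δy, Δh) = (-115, -40, +2.2); to P-3 = (-5, -45, +0.3).
Solve a·Δx + b·Δy = Δh: det = (-115)·(-45) − (-5)·(-40) = 4975.
∂h/∂x = [(+2.2)·(-45) − (+0.3)·(-40)] / 4975 = -0.01749
∂h/∂y = [(-115)·(+0.3) − (-5)·(+2.2)] / 4975 = -0.004724
Head at (5, 10) = 111.0 + (-0.01749)·(-130) + (-0.004724)·(-55) = 113.53 ft.
That is higher than the 113.2 ft at P-2, so the point is upgradient.

upgradient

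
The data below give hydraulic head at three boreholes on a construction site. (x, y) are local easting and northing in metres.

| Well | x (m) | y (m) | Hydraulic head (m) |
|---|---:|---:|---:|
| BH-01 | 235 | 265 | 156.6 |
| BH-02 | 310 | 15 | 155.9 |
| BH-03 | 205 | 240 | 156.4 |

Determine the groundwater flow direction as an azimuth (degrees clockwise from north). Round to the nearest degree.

222°

With h = a·x + b·y + c and BH-01 as origin, the differences give:
  75·a + (-250)·b = -0.7
  (-30)·a + (-25)·b = -0.2
Eliminate b (×(-25) and ×(-250), subtract): -9375·a = -32.50 → a = ∂h/∂x = +0.003467
Back-substitute: b = ∂h/∂y = +0.003840.
Flow direction (−∇h) has components (-0.003467 E, -0.003840 N).
Azimuth = atan2(E, N) = atan2(-0.003467, -0.003840) = 222.1° ≈ 222°.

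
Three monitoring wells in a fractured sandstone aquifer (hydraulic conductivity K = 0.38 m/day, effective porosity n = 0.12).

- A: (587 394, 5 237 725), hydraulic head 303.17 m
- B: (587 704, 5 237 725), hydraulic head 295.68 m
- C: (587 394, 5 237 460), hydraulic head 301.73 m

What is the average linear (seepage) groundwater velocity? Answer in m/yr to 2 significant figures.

∂h/∂x = (295.68 − 303.17) / (587704 − 587394) = -0.02416
∂h/∂y = (301.73 − 303.17) / (5237460 − 5237725) = +0.005434
|∇h| = √(-0.02416² + 0.005434²) = 0.02476
Seepage velocity v = K·i/n = 0.38 × 0.02476 / 0.12 = 0.07841 m/day = 28.64 m/yr.

29 m/yr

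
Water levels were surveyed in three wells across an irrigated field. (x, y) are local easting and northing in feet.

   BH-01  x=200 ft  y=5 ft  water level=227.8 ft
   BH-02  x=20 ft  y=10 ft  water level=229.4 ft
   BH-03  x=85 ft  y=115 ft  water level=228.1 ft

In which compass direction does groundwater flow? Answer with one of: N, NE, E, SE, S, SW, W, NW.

NE

With h = a·x + b·y + c and BH-01 as origin, the differences give:
  (-180)·a + 5·b = +1.6
  (-115)·a + 110·b = +0.3
Eliminate b (×110 and ×5, subtract): -19225·a = 174.50 → a = ∂h/∂x = -0.009077
Back-substitute: b = ∂h/∂y = -0.006762.
Flow = −∇h = (+0.009077 east, +0.006762 north), which points northeast.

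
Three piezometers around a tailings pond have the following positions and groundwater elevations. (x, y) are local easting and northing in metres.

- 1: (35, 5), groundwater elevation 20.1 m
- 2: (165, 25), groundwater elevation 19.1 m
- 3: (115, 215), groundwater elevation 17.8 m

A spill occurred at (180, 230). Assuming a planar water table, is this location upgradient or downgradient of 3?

downgradient

Three-point gradient (reference 1): Δ to 2 = (130, 20, -1.0), Δ to 3 = (80, 210, -2.3).
∂h/∂x = -0.006381, ∂h/∂y = -0.008521 (det = 25700).
Head at (180, 230) = 20.1 + (-0.006381)·(145) + (-0.008521)·(225) = 17.26 m.
That is lower than the 17.8 m at 3, so the point is downgradient.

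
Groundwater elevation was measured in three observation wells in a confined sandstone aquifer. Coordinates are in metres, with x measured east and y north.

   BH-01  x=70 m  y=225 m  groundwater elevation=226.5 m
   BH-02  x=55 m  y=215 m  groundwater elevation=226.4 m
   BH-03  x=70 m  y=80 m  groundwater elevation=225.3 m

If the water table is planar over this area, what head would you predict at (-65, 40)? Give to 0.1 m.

224.8 m

Differences from BH-01: to BH-02 (Δx, Δy, Δh) = (-15, -10, -0.1); to BH-03 = (0, -145, -1.2).
Solve a·Δx + b·Δy = Δh: det = (-15)·(-145) − 0·(-10) = 2175.
∂h/∂x = [(-0.1)·(-145) − (-1.2)·(-10)] / 2175 = +0.001149
∂h/∂y = [(-15)·(-1.2) − 0·(-0.1)] / 2175 = +0.008276
h(-65, 40) = 226.5 + (+0.001149)·(-135) + (+0.008276)·(-185) = 226.5 -0.155 -1.531 = 224.814 m.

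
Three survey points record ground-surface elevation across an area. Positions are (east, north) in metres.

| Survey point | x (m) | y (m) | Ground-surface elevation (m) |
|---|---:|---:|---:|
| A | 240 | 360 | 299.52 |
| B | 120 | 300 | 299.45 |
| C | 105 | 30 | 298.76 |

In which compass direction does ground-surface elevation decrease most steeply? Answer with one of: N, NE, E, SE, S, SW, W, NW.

S

Differences from A: to B (Δx, Δy, Δh) = (-120, -60, -0.07); to C = (-135, -330, -0.76).
Solve a·Δx + b·Δy = Δz: det = (-120)·(-330) − (-135)·(-60) = 31500.
∂z/∂x = [(-0.07)·(-330) − (-0.76)·(-60)] / 31500 = -0.0007143
∂z/∂y = [(-120)·(-0.76) − (-135)·(-0.07)] / 31500 = +0.002595
Steepest decrease is along −∇f = (+0.0007143 E, -0.002595 N) → south.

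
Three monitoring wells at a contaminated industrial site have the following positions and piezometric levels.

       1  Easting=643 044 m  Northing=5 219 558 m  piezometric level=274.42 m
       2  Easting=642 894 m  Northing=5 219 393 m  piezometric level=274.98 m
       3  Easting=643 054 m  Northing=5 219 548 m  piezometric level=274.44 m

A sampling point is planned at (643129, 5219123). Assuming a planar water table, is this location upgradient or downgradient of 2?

upgradient

With h = a·x + b·y + c and 1 as origin, the differences give:
  (-150)·a + (-165)·b = +0.56
  10·a + (-10)·b = +0.02
Eliminate b (×(-10) and ×(-165), subtract): 3150·a = -2.300 → a = ∂h/∂x = -0.0007302
Back-substitute: b = ∂h/∂y = -0.002730.
Head at (643129, 5219123) = 274.42 + (-0.0007302)·(85) + (-0.002730)·(-435) = 275.55 m.
That is higher than the 274.98 m at 2, so the point is upgradient.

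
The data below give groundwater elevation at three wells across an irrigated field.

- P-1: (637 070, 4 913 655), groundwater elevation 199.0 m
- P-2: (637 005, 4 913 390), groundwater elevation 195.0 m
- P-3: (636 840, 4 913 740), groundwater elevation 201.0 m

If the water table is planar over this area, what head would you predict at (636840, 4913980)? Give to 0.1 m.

Differences from P-1: to P-2 (Δx, Δy, Δh) = (-65, -265, -4.0); to P-3 = (-230, 85, +2.0).
Determinant of the coordinate differences = (-65)·85 − (-230)·(-265) = -66475.
∂h/∂x = [(-4.0)·85 − (+2.0)·(-265)] / -66475 = -0.002858
∂h/∂y = [(-65)·(+2.0) − (-230)·(-4.0)] / -66475 = +0.01580
h(636840, 4913980) = 199.0 + (-0.002858)·(-230) + (+0.01580)·(325) = 199.0 +0.657 +5.134 = 204.791 m.

204.8 m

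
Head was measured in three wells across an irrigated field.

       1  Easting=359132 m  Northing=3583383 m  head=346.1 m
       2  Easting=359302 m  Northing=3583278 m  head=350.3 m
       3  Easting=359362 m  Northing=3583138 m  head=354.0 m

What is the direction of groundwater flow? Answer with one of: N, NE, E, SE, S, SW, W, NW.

Differences from 1: to 2 (Δx, Δy, Δh) = (170, -105, +4.2); to 3 = (230, -245, +7.9).
Solve a·Δx + b·Δy = Δh: det = 170·(-245) − 230·(-105) = -17500.
∂h/∂x = [(+4.2)·(-245) − (+7.9)·(-105)] / -17500 = +0.01140
∂h/∂y = [170·(+7.9) − 230·(+4.2)] / -17500 = -0.02154
Flow = −∇h = (-0.01140 east, +0.02154 north), which points northwest.

NW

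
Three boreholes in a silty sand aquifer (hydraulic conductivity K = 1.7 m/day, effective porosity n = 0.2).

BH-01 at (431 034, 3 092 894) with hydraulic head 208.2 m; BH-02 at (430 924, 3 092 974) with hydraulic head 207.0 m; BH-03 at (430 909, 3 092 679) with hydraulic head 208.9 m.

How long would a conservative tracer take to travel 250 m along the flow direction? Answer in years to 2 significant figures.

8.9 years

Differences from BH-01: to BH-02 (Δx, Δy, Δh) = (-110, 80, -1.2); to BH-03 = (-125, -215, +0.7).
Solve a·Δx + b·Δy = Δh: det = (-110)·(-215) − (-125)·80 = 33650.
∂h/∂x = [(-1.2)·(-215) − (+0.7)·80] / 33650 = +0.006003
∂h/∂y = [(-110)·(+0.7) − (-125)·(-1.2)] / 33650 = -0.006746
|∇h| = √(0.006003² + -0.006746²) = 0.00903
Seepage velocity v = K·i/n = 1.7 × 0.00903 / 0.2 = 0.07675 m/day.
t = 250 / 0.07675 = 3257 days = 8.92 years.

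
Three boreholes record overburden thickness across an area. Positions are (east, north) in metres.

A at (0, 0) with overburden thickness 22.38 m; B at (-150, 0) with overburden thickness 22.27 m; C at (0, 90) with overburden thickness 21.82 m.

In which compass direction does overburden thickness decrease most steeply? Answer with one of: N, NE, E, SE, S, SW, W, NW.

N

∂d/∂x = (22.27 − 22.38) / (-150 − 0) = +0.0007333
∂d/∂y = (21.82 − 22.38) / (90 − 0) = -0.006222
Steepest decrease is along −∇f = (-0.0007333 E, +0.006222 N) → north.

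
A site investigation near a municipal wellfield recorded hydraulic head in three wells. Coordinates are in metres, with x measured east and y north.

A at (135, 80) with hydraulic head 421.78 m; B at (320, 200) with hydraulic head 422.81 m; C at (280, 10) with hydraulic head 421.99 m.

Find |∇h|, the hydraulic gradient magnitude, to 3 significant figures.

Three-point gradient (reference A): Δ to B = (185, 120, +1.03), Δ to C = (145, -70, +0.21).
∂h/∂x = +0.003206, ∂h/∂y = +0.003641 (det = -30350).
|∇h| = √(0.003206² + 0.003641²) = 0.004851

0.00485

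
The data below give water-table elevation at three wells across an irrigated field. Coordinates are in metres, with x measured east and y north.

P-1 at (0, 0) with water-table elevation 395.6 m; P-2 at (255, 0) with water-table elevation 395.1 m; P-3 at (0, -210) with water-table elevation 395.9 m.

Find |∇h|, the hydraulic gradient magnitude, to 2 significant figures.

∂h/∂x = (395.1 − 395.6) / (255 − 0) = -0.001961
∂h/∂y = (395.9 − 395.6) / (-210 − 0) = -0.001429
|∇h| = √(-0.001961² + -0.001429²) = 0.002426

0.0024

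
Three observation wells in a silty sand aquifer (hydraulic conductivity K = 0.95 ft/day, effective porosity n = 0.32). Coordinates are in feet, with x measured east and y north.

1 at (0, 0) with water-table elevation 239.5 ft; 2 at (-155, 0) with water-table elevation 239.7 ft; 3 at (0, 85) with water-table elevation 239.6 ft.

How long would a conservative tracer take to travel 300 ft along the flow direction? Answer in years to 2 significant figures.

160 years

∂h/∂x = (239.7 − 239.5) / (-155 − 0) = -0.001290
∂h/∂y = (239.6 − 239.5) / (85 − 0) = +0.001176
|∇h| = √(-0.001290² + 0.001176²) = 0.001746
Seepage velocity v = K·i/n = 0.95 × 0.001746 / 0.32 = 0.005183 ft/day.
t = 300 / 0.005183 = 5.788e+04 days = 158 years.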